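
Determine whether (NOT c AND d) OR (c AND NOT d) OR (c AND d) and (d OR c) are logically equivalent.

Yes, they are equivalent — the two output columns agree on all 4 assignments:
c | d | Expression 1 | Expression 2
-----------------------------------
0 | 0 | 0 | 0
0 | 1 | 1 | 1
1 | 0 | 1 | 1
1 | 1 | 1 | 1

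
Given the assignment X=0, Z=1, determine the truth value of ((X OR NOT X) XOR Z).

Substituting: ((0 OR NOT 0) XOR 1)
= 0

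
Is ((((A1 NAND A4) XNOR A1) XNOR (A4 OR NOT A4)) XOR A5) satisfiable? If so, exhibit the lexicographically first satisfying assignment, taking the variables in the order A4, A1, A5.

A4=0, A1=0, A5=1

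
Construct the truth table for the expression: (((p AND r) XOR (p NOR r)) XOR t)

r | t | p | Output
------------------
0 | 0 | 0 | 1
0 | 0 | 1 | 0
0 | 1 | 0 | 0
0 | 1 | 1 | 1
1 | 0 | 0 | 0
1 | 0 | 1 | 1
1 | 1 | 0 | 1
1 | 1 | 1 | 0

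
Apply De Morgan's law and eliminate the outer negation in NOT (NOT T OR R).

T AND NOT R
De Morgan's: NOT(OR of terms) = AND of negations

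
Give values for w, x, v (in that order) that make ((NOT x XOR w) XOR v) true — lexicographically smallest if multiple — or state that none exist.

w=0, x=0, v=0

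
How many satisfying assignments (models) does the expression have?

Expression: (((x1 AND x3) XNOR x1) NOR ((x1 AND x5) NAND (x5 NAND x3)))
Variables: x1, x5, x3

Satisfying assignments: (1,1,0)
Count: 1 out of 8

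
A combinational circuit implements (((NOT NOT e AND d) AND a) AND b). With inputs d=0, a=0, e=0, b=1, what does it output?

Substituting: (((NOT NOT 0 AND 0) AND 0) AND 1)
= 0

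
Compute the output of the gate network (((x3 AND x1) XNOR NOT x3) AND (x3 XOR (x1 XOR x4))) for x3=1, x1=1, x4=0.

Substituting: (((1 AND 1) XNOR NOT 1) AND (1 XOR (1 XOR 0)))
= 0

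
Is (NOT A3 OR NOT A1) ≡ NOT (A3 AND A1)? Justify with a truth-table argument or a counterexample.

Yes, they are equivalent — the two output columns agree on all 4 assignments:
A3 | A1 | Expression 1 | Expression 2
-------------------------------------
0 | 0 | 1 | 1
0 | 1 | 1 | 1
1 | 0 | 1 | 1
1 | 1 | 0 | 0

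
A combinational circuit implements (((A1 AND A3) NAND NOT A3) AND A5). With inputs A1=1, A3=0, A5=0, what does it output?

Substituting: (((1 AND 0) NAND NOT 0) AND 0)
= 0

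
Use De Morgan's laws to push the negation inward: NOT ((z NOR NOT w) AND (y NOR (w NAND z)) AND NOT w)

NOT (z NOR NOT w) OR NOT (y NOR (w NAND z)) OR w
De Morgan's: NOT(AND of terms) = OR of negations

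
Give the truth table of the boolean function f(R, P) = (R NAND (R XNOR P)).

R | P | Output
--------------
0 | 0 | 1
0 | 1 | 1
1 | 0 | 1
1 | 1 | 0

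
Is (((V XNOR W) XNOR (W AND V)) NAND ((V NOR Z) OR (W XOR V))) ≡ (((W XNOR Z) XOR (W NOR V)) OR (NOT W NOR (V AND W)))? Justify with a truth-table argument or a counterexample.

No. Counterexample: with Z=0, W=0, V=0, Expression 1 = 1 but Expression 2 = 0.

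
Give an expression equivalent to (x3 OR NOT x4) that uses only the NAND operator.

((x3 NAND x3) NAND ((x4 NAND x4) NAND (x4 NAND x4)))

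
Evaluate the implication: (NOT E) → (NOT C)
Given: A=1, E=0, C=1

Antecedent (NOT E) = 1; consequent (NOT C) = 0.
1 → 0 = 0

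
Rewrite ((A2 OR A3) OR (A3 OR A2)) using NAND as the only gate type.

((((A2 NAND A2) NAND (A3 NAND A3)) NAND ((A2 NAND A2) NAND (A3 NAND A3))) NAND (((A3 NAND A3) NAND (A2 NAND A2)) NAND ((A3 NAND A3) NAND (A2 NAND A2))))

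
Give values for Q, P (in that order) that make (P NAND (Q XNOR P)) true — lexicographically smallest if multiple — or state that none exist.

Q=0, P=0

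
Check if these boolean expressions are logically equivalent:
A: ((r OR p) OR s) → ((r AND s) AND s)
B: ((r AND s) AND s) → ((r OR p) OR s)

No, Converse is not equivalent to original (counterexample: s=0, r=0, p=1)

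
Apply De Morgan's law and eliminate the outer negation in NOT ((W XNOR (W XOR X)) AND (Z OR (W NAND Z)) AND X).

NOT (W XNOR (W XOR X)) OR NOT (Z OR (W NAND Z)) OR NOT X
De Morgan's: NOT(AND of terms) = OR of negations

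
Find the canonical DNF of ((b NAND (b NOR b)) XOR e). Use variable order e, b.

(NOT e AND NOT b) OR (NOT e AND b)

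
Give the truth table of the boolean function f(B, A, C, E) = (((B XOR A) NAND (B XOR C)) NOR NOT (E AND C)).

B | A | C | E | Output
----------------------
0 | 0 | 0 | 0 | 0
0 | 0 | 0 | 1 | 0
0 | 0 | 1 | 0 | 0
0 | 0 | 1 | 1 | 0
0 | 1 | 0 | 0 | 0
0 | 1 | 0 | 1 | 0
0 | 1 | 1 | 0 | 0
0 | 1 | 1 | 1 | 1
1 | 0 | 0 | 0 | 0
1 | 0 | 0 | 1 | 0
1 | 0 | 1 | 0 | 0
1 | 0 | 1 | 1 | 0
1 | 1 | 0 | 0 | 0
1 | 1 | 0 | 1 | 0
1 | 1 | 1 | 0 | 0
1 | 1 | 1 | 1 | 0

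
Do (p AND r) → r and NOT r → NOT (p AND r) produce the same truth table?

Yes, Contrapositive is always equivalent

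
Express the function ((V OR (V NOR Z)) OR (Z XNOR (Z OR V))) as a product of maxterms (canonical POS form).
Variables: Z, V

ΠM() = TRUE (no maxterms)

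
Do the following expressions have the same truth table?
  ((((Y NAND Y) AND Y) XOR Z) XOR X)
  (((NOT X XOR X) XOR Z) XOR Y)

No. Counterexample: with Z=0, Y=0, X=0, Expression 1 = 0 but Expression 2 = 1.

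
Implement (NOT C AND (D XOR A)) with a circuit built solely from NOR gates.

(((C NOR C) NOR (C NOR C)) NOR (((((D NOR A) NOR (D NOR A)) NOR ((D NOR A) NOR (D NOR A))) NOR ((((D NOR D) NOR (A NOR A)) NOR ((D NOR D) NOR (A NOR A))) NOR (((D NOR D) NOR (A NOR A)) NOR ((D NOR D) NOR (A NOR A))))) NOR ((((D NOR A) NOR (D NOR A)) NOR ((D NOR A) NOR (D NOR A))) NOR ((((D NOR D) NOR (A NOR A)) NOR ((D NOR D) NOR (A NOR A))) NOR (((D NOR D) NOR (A NOR A)) NOR ((D NOR D) NOR (A NOR A)))))))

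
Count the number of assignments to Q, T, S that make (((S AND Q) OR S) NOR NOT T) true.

Satisfying assignments: (0,1,0), (1,1,0)
Count: 2 out of 8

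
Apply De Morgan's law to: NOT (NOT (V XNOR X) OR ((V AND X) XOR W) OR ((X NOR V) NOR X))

(V XNOR X) AND NOT ((V AND X) XOR W) AND NOT ((X NOR V) NOR X)
De Morgan's: NOT(OR of terms) = AND of negations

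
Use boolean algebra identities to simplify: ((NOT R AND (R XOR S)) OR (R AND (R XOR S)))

By distribution ((E AND v) OR (E AND NOT v) = E):
= (R XOR S)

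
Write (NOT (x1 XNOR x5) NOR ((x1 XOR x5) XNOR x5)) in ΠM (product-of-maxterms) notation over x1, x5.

ΠM(0, 1, 2) = (x1 OR x5) AND (x1 OR NOT x5) AND (NOT x1 OR x5)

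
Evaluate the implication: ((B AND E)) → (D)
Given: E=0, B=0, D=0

Antecedent ((B AND E)) = 0; consequent (D) = 0.
0 → 0 = 1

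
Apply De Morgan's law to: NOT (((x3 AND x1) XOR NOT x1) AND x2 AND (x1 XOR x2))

NOT ((x3 AND x1) XOR NOT x1) OR NOT x2 OR NOT (x1 XOR x2)
De Morgan's: NOT(AND of terms) = OR of negations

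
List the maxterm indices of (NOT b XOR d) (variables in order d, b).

ΠM(1, 2) = (d OR NOT b) AND (NOT d OR b)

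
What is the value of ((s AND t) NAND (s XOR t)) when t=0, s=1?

Substituting: ((1 AND 0) NAND (1 XOR 0))
= 1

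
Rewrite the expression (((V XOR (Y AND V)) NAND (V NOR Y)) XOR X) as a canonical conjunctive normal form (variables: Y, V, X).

(Y OR V OR NOT X) AND (Y OR NOT V OR NOT X) AND (NOT Y OR V OR NOT X) AND (NOT Y OR NOT V OR NOT X)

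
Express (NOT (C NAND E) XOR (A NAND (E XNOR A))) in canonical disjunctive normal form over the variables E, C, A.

(NOT E AND NOT C AND NOT A) OR (NOT E AND NOT C AND A) OR (NOT E AND C AND NOT A) OR (NOT E AND C AND A) OR (E AND NOT C AND NOT A) OR (E AND C AND A)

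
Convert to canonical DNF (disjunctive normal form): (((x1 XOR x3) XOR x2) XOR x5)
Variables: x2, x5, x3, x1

(NOT x2 AND NOT x5 AND NOT x3 AND x1) OR (NOT x2 AND NOT x5 AND x3 AND NOT x1) OR (NOT x2 AND x5 AND NOT x3 AND NOT x1) OR (NOT x2 AND x5 AND x3 AND x1) OR (x2 AND NOT x5 AND NOT x3 AND NOT x1) OR (x2 AND NOT x5 AND x3 AND x1) OR (x2 AND x5 AND NOT x3 AND x1) OR (x2 AND x5 AND x3 AND NOT x1)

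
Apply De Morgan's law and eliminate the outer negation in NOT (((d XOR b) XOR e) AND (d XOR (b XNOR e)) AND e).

NOT ((d XOR b) XOR e) OR NOT (d XOR (b XNOR e)) OR NOT e
De Morgan's: NOT(AND of terms) = OR of negations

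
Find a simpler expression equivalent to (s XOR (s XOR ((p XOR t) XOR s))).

By XOR self-cancellation ((E XOR v) XOR v = E):
= ((p XOR t) XOR s)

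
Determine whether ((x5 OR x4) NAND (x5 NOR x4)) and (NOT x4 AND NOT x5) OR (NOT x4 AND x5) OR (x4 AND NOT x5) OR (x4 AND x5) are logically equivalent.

Yes, they are equivalent — the two output columns agree on all 4 assignments:
x4 | x5 | Expression 1 | Expression 2
-------------------------------------
0 | 0 | 1 | 1
0 | 1 | 1 | 1
1 | 0 | 1 | 1
1 | 1 | 1 | 1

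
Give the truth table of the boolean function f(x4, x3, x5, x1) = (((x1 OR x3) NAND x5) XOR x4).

x4 | x3 | x5 | x1 | Output
--------------------------
0 | 0 | 0 | 0 | 1
0 | 0 | 0 | 1 | 1
0 | 0 | 1 | 0 | 1
0 | 0 | 1 | 1 | 0
0 | 1 | 0 | 0 | 1
0 | 1 | 0 | 1 | 1
0 | 1 | 1 | 0 | 0
0 | 1 | 1 | 1 | 0
1 | 0 | 0 | 0 | 0
1 | 0 | 0 | 1 | 0
1 | 0 | 1 | 0 | 0
1 | 0 | 1 | 1 | 1
1 | 1 | 0 | 0 | 0
1 | 1 | 0 | 1 | 0
1 | 1 | 1 | 0 | 1
1 | 1 | 1 | 1 | 1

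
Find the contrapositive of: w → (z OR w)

Contrapositive: NOT (z OR w) → NOT w
Note: A statement and its contrapositive are logically equivalent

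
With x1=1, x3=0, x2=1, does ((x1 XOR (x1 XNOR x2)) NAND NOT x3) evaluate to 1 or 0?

Substituting: ((1 XOR (1 XNOR 1)) NAND NOT 0)
= 1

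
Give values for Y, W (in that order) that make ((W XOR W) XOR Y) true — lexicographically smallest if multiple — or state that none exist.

Y=1, W=0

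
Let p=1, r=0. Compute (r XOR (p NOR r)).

Substituting: (0 XOR (1 NOR 0))
= 0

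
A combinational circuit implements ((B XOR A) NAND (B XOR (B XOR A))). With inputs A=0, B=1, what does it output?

Substituting: ((1 XOR 0) NAND (1 XOR (1 XOR 0)))
= 1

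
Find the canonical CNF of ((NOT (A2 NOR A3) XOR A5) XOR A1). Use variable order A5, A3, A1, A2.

(A5 OR A3 OR A1 OR A2) AND (A5 OR A3 OR NOT A1 OR NOT A2) AND (A5 OR NOT A3 OR NOT A1 OR A2) AND (A5 OR NOT A3 OR NOT A1 OR NOT A2) AND (NOT A5 OR A3 OR A1 OR NOT A2) AND (NOT A5 OR A3 OR NOT A1 OR A2) AND (NOT A5 OR NOT A3 OR A1 OR A2) AND (NOT A5 OR NOT A3 OR A1 OR NOT A2)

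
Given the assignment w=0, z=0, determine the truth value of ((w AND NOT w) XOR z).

Substituting: ((0 AND NOT 0) XOR 0)
= 0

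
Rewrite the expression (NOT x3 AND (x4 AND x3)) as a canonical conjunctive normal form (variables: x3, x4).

(x3 OR x4) AND (x3 OR NOT x4) AND (NOT x3 OR x4) AND (NOT x3 OR NOT x4)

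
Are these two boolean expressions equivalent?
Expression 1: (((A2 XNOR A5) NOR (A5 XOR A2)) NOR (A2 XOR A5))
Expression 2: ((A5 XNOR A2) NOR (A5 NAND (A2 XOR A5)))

No. Counterexample: with A2=0, A5=0, Expression 1 = 1 but Expression 2 = 0.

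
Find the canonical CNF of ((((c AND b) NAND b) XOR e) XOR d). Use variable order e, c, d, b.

(e OR c OR NOT d OR b) AND (e OR c OR NOT d OR NOT b) AND (e OR NOT c OR d OR NOT b) AND (e OR NOT c OR NOT d OR b) AND (NOT e OR c OR d OR b) AND (NOT e OR c OR d OR NOT b) AND (NOT e OR NOT c OR d OR b) AND (NOT e OR NOT c OR NOT d OR NOT b)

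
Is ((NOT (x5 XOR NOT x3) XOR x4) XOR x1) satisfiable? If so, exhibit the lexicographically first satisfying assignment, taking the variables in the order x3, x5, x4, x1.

x3=0, x5=0, x4=0, x1=1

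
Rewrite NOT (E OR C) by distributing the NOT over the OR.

NOT E AND NOT C
De Morgan's: NOT(OR of terms) = AND of negations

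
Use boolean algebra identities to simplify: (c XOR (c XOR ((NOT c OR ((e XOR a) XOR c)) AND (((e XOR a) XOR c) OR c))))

By XOR self-cancellation ((E XOR v) XOR v = E) then distribution ((E OR v) AND (E OR NOT v) = E):
= ((e XOR a) XOR c)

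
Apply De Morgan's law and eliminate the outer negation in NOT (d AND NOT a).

NOT d OR a
De Morgan's: NOT(AND of terms) = OR of negations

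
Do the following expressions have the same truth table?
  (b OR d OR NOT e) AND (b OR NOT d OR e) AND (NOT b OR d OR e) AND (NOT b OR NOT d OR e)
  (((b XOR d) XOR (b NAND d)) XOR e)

Yes, they are equivalent — the two output columns agree on all 8 assignments:
b | d | e | Expression 1 | Expression 2
---------------------------------------
0 | 0 | 0 | 1 | 1
0 | 0 | 1 | 0 | 0
0 | 1 | 0 | 0 | 0
0 | 1 | 1 | 1 | 1
1 | 0 | 0 | 0 | 0
1 | 0 | 1 | 1 | 1
1 | 1 | 0 | 0 | 0
1 | 1 | 1 | 1 | 1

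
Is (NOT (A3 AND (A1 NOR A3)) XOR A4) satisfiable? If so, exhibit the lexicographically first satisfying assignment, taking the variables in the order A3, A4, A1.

A3=0, A4=0, A1=0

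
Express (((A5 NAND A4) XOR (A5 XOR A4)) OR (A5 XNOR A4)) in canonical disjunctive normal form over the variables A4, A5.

(NOT A4 AND NOT A5) OR (A4 AND A5)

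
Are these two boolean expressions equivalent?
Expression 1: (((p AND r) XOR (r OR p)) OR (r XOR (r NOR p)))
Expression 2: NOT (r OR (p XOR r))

No. Counterexample: with r=0, p=1, Expression 1 = 1 but Expression 2 = 0.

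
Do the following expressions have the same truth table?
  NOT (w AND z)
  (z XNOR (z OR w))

No. Counterexample: with z=0, w=1, Expression 1 = 1 but Expression 2 = 0.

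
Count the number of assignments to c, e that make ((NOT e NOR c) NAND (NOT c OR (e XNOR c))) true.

Satisfying assignments: (0,0), (1,0), (1,1)
Count: 3 out of 4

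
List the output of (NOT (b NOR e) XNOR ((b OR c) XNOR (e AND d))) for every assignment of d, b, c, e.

d | b | c | e | Output
----------------------
0 | 0 | 0 | 0 | 0
0 | 0 | 0 | 1 | 1
0 | 0 | 1 | 0 | 1
0 | 0 | 1 | 1 | 0
0 | 1 | 0 | 0 | 0
0 | 1 | 0 | 1 | 0
0 | 1 | 1 | 0 | 0
0 | 1 | 1 | 1 | 0
1 | 0 | 0 | 0 | 0
1 | 0 | 0 | 1 | 0
1 | 0 | 1 | 0 | 1
1 | 0 | 1 | 1 | 1
1 | 1 | 0 | 0 | 0
1 | 1 | 0 | 1 | 1
1 | 1 | 1 | 0 | 0
1 | 1 | 1 | 1 | 1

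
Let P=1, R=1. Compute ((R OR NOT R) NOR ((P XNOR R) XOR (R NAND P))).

Substituting: ((1 OR NOT 1) NOR ((1 XNOR 1) XOR (1 NAND 1)))
= 0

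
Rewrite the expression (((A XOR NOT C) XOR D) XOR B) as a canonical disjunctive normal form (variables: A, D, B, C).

(NOT A AND NOT D AND NOT B AND NOT C) OR (NOT A AND NOT D AND B AND C) OR (NOT A AND D AND NOT B AND C) OR (NOT A AND D AND B AND NOT C) OR (A AND NOT D AND NOT B AND C) OR (A AND NOT D AND B AND NOT C) OR (A AND D AND NOT B AND NOT C) OR (A AND D AND B AND C)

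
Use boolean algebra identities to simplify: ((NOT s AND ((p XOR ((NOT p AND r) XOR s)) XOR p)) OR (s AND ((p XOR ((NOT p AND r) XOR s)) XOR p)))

By distribution ((E AND v) OR (E AND NOT v) = E) then XOR self-cancellation ((E XOR v) XOR v = E):
= ((NOT p AND r) XOR s)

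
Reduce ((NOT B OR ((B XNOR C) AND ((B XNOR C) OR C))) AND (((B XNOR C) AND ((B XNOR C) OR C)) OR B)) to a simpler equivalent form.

By distribution ((E OR v) AND (E OR NOT v) = E) then absorption (E AND (E OR v) = E):
= (B XNOR C)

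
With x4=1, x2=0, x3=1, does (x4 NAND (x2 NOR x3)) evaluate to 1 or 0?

Substituting: (1 NAND (0 NOR 1))
= 1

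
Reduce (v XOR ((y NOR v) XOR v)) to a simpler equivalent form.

By XOR self-cancellation ((E XOR v) XOR v = E):
= (y NOR v)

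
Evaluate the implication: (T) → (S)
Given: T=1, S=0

Antecedent (T) = 1; consequent (S) = 0.
1 → 0 = 0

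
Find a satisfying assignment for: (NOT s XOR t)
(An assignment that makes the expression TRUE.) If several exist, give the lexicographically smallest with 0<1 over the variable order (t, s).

t=0, s=0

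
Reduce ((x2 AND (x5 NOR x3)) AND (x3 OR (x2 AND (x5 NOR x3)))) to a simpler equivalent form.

By absorption (E AND (E OR v) = E):
= (x2 AND (x5 NOR x3))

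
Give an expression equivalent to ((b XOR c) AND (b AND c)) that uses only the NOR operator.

((((((b NOR c) NOR (b NOR c)) NOR ((b NOR c) NOR (b NOR c))) NOR ((((b NOR b) NOR (c NOR c)) NOR ((b NOR b) NOR (c NOR c))) NOR (((b NOR b) NOR (c NOR c)) NOR ((b NOR b) NOR (c NOR c))))) NOR ((((b NOR c) NOR (b NOR c)) NOR ((b NOR c) NOR (b NOR c))) NOR ((((b NOR b) NOR (c NOR c)) NOR ((b NOR b) NOR (c NOR c))) NOR (((b NOR b) NOR (c NOR c)) NOR ((b NOR b) NOR (c NOR c)))))) NOR (((b NOR b) NOR (c NOR c)) NOR ((b NOR b) NOR (c NOR c))))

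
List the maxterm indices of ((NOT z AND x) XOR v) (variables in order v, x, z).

ΠM(0, 1, 3, 6) = (v OR x OR z) AND (v OR x OR NOT z) AND (v OR NOT x OR NOT z) AND (NOT v OR NOT x OR z)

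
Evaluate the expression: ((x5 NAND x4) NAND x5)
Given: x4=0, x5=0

Substituting: ((0 NAND 0) NAND 0)
= 1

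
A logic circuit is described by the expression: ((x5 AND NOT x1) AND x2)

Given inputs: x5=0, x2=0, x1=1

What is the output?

Substituting: ((0 AND NOT 1) AND 0)
= 0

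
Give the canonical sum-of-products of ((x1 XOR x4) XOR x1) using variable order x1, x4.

Σm(1, 3) = (NOT x1 AND x4) OR (x1 AND x4)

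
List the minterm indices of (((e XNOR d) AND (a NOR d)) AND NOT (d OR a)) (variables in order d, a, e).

Σm(0) = (NOT d AND NOT a AND NOT e)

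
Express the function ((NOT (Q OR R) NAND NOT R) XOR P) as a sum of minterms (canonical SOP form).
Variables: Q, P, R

Σm(1, 2, 4, 5) = (NOT Q AND NOT P AND R) OR (NOT Q AND P AND NOT R) OR (Q AND NOT P AND NOT R) OR (Q AND NOT P AND R)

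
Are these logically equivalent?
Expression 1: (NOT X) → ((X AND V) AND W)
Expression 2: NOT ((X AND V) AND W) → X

Yes, Contrapositive is always equivalent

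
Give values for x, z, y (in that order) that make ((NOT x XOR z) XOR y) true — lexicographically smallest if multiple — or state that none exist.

x=0, z=0, y=0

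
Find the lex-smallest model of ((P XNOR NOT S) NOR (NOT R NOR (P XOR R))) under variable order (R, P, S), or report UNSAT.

R=0, P=0, S=0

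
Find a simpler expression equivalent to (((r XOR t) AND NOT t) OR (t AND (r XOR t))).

By distribution ((E AND v) OR (E AND NOT v) = E):
= (r XOR t)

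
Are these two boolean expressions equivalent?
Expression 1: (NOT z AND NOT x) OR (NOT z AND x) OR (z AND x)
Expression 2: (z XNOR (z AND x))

Yes, they are equivalent — the two output columns agree on all 4 assignments:
z | x | Expression 1 | Expression 2
-----------------------------------
0 | 0 | 1 | 1
0 | 1 | 1 | 1
1 | 0 | 0 | 0
1 | 1 | 1 | 1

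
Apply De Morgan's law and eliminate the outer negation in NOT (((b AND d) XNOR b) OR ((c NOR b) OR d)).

NOT ((b AND d) XNOR b) AND NOT ((c NOR b) OR d)
De Morgan's: NOT(OR of terms) = AND of negations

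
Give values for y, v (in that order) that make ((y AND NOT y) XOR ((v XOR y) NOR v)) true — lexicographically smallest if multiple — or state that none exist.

y=0, v=0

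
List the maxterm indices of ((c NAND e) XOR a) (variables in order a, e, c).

ΠM(3, 4, 5, 6) = (a OR NOT e OR NOT c) AND (NOT a OR e OR c) AND (NOT a OR e OR NOT c) AND (NOT a OR NOT e OR c)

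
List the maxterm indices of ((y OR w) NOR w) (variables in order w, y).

ΠM(1, 2, 3) = (w OR NOT y) AND (NOT w OR y) AND (NOT w OR NOT y)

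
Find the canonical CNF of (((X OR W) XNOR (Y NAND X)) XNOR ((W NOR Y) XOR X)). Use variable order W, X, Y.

(W OR X OR Y) AND (W OR NOT X OR Y) AND (W OR NOT X OR NOT Y) AND (NOT W OR X OR Y) AND (NOT W OR X OR NOT Y) AND (NOT W OR NOT X OR NOT Y)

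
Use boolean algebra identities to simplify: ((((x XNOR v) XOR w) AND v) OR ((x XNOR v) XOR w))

By absorption (E OR (E AND v) = E):
= ((x XNOR v) XOR w)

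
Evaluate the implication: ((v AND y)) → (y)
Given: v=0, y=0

Antecedent ((v AND y)) = 0; consequent (y) = 0.
0 → 0 = 1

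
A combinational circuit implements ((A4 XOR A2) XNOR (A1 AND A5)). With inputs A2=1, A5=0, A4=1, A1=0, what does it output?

Substituting: ((1 XOR 1) XNOR (0 AND 0))
= 1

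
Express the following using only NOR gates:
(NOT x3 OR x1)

(((x3 NOR x3) NOR x1) NOR ((x3 NOR x3) NOR x1))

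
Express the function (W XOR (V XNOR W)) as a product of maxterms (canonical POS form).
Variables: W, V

ΠM(1, 3) = (W OR NOT V) AND (NOT W OR NOT V)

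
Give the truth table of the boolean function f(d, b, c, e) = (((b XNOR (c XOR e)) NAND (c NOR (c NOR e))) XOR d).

d | b | c | e | Output
----------------------
0 | 0 | 0 | 0 | 1
0 | 0 | 0 | 1 | 1
0 | 0 | 1 | 0 | 1
0 | 0 | 1 | 1 | 1
0 | 1 | 0 | 0 | 1
0 | 1 | 0 | 1 | 0
0 | 1 | 1 | 0 | 1
0 | 1 | 1 | 1 | 1
1 | 0 | 0 | 0 | 0
1 | 0 | 0 | 1 | 0
1 | 0 | 1 | 0 | 0
1 | 0 | 1 | 1 | 0
1 | 1 | 0 | 0 | 0
1 | 1 | 0 | 1 | 1
1 | 1 | 1 | 0 | 0
1 | 1 | 1 | 1 | 0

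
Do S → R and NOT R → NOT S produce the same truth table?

Yes, Contrapositive is always equivalent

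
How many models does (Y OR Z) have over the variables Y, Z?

Satisfying assignments: (0,1), (1,0), (1,1)
Count: 3 out of 4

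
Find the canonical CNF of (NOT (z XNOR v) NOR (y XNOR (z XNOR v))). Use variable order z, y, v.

(z OR y OR NOT v) AND (z OR NOT y OR v) AND (z OR NOT y OR NOT v) AND (NOT z OR y OR v) AND (NOT z OR NOT y OR v) AND (NOT z OR NOT y OR NOT v)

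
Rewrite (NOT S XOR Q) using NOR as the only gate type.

(((((S NOR S) NOR Q) NOR ((S NOR S) NOR Q)) NOR (((S NOR S) NOR Q) NOR ((S NOR S) NOR Q))) NOR (((((S NOR S) NOR (S NOR S)) NOR (Q NOR Q)) NOR (((S NOR S) NOR (S NOR S)) NOR (Q NOR Q))) NOR ((((S NOR S) NOR (S NOR S)) NOR (Q NOR Q)) NOR (((S NOR S) NOR (S NOR S)) NOR (Q NOR Q)))))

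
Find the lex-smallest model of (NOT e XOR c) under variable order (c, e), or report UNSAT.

c=0, e=0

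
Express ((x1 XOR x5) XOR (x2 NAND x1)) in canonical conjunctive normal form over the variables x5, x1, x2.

(x5 OR NOT x1 OR x2) AND (NOT x5 OR x1 OR x2) AND (NOT x5 OR x1 OR NOT x2) AND (NOT x5 OR NOT x1 OR NOT x2)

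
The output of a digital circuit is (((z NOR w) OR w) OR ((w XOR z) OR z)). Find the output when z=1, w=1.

Substituting: (((1 NOR 1) OR 1) OR ((1 XOR 1) OR 1))
= 1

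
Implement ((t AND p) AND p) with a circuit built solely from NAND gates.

((((t NAND p) NAND (t NAND p)) NAND p) NAND (((t NAND p) NAND (t NAND p)) NAND p))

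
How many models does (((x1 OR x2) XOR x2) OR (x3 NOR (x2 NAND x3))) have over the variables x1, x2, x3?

Satisfying assignments: (1,0,0), (1,0,1)
Count: 2 out of 8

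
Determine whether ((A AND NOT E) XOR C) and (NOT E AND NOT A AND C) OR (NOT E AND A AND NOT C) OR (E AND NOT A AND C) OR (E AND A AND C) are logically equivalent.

Yes, they are equivalent — the two output columns agree on all 8 assignments:
E | A | C | Expression 1 | Expression 2
---------------------------------------
0 | 0 | 0 | 0 | 0
0 | 0 | 1 | 1 | 1
0 | 1 | 0 | 1 | 1
0 | 1 | 1 | 0 | 0
1 | 0 | 0 | 0 | 0
1 | 0 | 1 | 1 | 1
1 | 1 | 0 | 0 | 0
1 | 1 | 1 | 1 | 1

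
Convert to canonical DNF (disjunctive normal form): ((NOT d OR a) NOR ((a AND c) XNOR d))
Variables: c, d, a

(NOT c AND d AND NOT a) OR (c AND d AND NOT a)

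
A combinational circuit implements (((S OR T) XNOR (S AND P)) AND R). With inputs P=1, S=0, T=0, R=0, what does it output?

Substituting: (((0 OR 0) XNOR (0 AND 1)) AND 0)
= 0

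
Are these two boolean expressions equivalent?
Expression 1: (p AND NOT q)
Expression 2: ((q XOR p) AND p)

Yes, they are equivalent — the two output columns agree on all 4 assignments:
p | q | Expression 1 | Expression 2
-----------------------------------
0 | 0 | 0 | 0
0 | 1 | 0 | 0
1 | 0 | 1 | 1
1 | 1 | 0 | 0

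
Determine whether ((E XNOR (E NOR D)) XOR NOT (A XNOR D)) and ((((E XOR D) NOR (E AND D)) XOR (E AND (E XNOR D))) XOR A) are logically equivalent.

No. Counterexample: with D=0, E=0, A=0, Expression 1 = 0 but Expression 2 = 1.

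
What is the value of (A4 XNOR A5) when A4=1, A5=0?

Substituting: (1 XNOR 0)
= 0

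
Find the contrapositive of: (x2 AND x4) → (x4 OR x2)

Contrapositive: NOT (x4 OR x2) → NOT (x2 AND x4)
Note: A statement and its contrapositive are logically equivalent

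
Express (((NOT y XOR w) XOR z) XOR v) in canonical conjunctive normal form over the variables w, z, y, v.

(w OR z OR y OR NOT v) AND (w OR z OR NOT y OR v) AND (w OR NOT z OR y OR v) AND (w OR NOT z OR NOT y OR NOT v) AND (NOT w OR z OR y OR v) AND (NOT w OR z OR NOT y OR NOT v) AND (NOT w OR NOT z OR y OR NOT v) AND (NOT w OR NOT z OR NOT y OR v)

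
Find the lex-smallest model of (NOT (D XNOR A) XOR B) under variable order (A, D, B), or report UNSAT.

A=0, D=0, B=1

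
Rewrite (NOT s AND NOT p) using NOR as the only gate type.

(((s NOR s) NOR (s NOR s)) NOR ((p NOR p) NOR (p NOR p)))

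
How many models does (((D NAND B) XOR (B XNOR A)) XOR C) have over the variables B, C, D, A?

Satisfying assignments: (0,0,0,1), (0,0,1,1), (0,1,0,0), (0,1,1,0), (1,0,0,0), (1,0,1,1), (1,1,0,1), (1,1,1,0)
Count: 8 out of 16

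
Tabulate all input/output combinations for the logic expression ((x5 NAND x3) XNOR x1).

x1 | x3 | x5 | Output
---------------------
0 | 0 | 0 | 0
0 | 0 | 1 | 0
0 | 1 | 0 | 0
0 | 1 | 1 | 1
1 | 0 | 0 | 1
1 | 0 | 1 | 1
1 | 1 | 0 | 1
1 | 1 | 1 | 0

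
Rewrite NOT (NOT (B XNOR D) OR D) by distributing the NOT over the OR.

(B XNOR D) AND NOT D
De Morgan's: NOT(OR of terms) = AND of negations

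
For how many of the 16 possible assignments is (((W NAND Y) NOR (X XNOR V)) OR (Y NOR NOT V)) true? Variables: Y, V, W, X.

Satisfying assignments: (0,1,0,0), (0,1,0,1), (0,1,1,0), (0,1,1,1), (1,0,1,1), (1,1,1,0)
Count: 6 out of 16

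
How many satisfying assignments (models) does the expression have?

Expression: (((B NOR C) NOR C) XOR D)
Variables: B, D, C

Satisfying assignments: (0,1,0), (0,1,1), (1,0,0), (1,1,1)
Count: 4 out of 8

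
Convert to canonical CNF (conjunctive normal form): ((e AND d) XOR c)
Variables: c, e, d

(c OR e OR d) AND (c OR e OR NOT d) AND (c OR NOT e OR d) AND (NOT c OR NOT e OR NOT d)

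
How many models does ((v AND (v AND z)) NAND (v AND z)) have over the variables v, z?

Satisfying assignments: (0,0), (0,1), (1,0)
Count: 3 out of 4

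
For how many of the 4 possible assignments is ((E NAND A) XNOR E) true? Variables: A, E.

Satisfying assignments: (0,1)
Count: 1 out of 4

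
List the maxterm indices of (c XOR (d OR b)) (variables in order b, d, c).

ΠM(0, 3, 5, 7) = (b OR d OR c) AND (b OR NOT d OR NOT c) AND (NOT b OR d OR NOT c) AND (NOT b OR NOT d OR NOT c)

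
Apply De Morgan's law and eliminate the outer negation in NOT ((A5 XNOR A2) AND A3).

NOT (A5 XNOR A2) OR NOT A3
De Morgan's: NOT(AND of terms) = OR of negations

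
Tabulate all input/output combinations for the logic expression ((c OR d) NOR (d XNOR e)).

e | d | c | Output
------------------
0 | 0 | 0 | 0
0 | 0 | 1 | 0
0 | 1 | 0 | 0
0 | 1 | 1 | 0
1 | 0 | 0 | 1
1 | 0 | 1 | 0
1 | 1 | 0 | 0
1 | 1 | 1 | 0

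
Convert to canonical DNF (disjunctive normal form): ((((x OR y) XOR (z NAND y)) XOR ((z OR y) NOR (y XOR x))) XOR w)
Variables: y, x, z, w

(NOT y AND NOT x AND NOT z AND w) OR (NOT y AND NOT x AND z AND NOT w) OR (NOT y AND x AND NOT z AND w) OR (NOT y AND x AND z AND w) OR (y AND NOT x AND NOT z AND w) OR (y AND NOT x AND z AND NOT w) OR (y AND x AND NOT z AND w) OR (y AND x AND z AND NOT w)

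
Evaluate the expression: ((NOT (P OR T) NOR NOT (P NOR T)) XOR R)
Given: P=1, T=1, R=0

Substituting: ((NOT (1 OR 1) NOR NOT (1 NOR 1)) XOR 0)
= 0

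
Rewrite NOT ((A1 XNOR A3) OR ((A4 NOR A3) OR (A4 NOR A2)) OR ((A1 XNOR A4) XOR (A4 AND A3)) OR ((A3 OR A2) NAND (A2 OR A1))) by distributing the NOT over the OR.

NOT (A1 XNOR A3) AND NOT ((A4 NOR A3) OR (A4 NOR A2)) AND NOT ((A1 XNOR A4) XOR (A4 AND A3)) AND NOT ((A3 OR A2) NAND (A2 OR A1))
De Morgan's: NOT(OR of terms) = AND of negations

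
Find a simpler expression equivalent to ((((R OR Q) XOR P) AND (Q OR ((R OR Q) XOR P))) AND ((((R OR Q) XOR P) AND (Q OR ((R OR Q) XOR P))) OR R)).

By absorption (E AND (E OR v) = E) then absorption (E AND (E OR v) = E):
= ((R OR Q) XOR P)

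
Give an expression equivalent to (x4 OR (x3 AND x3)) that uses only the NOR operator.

((x4 NOR ((x3 NOR x3) NOR (x3 NOR x3))) NOR (x4 NOR ((x3 NOR x3) NOR (x3 NOR x3))))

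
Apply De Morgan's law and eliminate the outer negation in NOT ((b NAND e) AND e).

NOT (b NAND e) OR NOT e
De Morgan's: NOT(AND of terms) = OR of negations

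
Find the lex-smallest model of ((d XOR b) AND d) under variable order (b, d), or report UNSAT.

b=0, d=1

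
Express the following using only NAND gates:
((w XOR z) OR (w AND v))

((((w NAND (w NAND z)) NAND (z NAND (w NAND z))) NAND ((w NAND (w NAND z)) NAND (z NAND (w NAND z)))) NAND (((w NAND v) NAND (w NAND v)) NAND ((w NAND v) NAND (w NAND v))))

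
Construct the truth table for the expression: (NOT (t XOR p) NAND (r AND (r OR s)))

s | t | r | p | Output
----------------------
0 | 0 | 0 | 0 | 1
0 | 0 | 0 | 1 | 1
0 | 0 | 1 | 0 | 0
0 | 0 | 1 | 1 | 1
0 | 1 | 0 | 0 | 1
0 | 1 | 0 | 1 | 1
0 | 1 | 1 | 0 | 1
0 | 1 | 1 | 1 | 0
1 | 0 | 0 | 0 | 1
1 | 0 | 0 | 1 | 1
1 | 0 | 1 | 0 | 0
1 | 0 | 1 | 1 | 1
1 | 1 | 0 | 0 | 1
1 | 1 | 0 | 1 | 1
1 | 1 | 1 | 0 | 1
1 | 1 | 1 | 1 | 0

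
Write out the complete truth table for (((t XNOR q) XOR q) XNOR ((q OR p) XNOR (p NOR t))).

t | p | q | Output
------------------
0 | 0 | 0 | 0
0 | 0 | 1 | 1
0 | 1 | 0 | 0
0 | 1 | 1 | 0
1 | 0 | 0 | 0
1 | 0 | 1 | 1
1 | 1 | 0 | 1
1 | 1 | 1 | 1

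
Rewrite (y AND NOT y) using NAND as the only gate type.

((y NAND (y NAND y)) NAND (y NAND (y NAND y)))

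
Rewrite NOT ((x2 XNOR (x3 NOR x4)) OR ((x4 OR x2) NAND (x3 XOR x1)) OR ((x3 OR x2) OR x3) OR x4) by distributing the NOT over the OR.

NOT (x2 XNOR (x3 NOR x4)) AND NOT ((x4 OR x2) NAND (x3 XOR x1)) AND NOT ((x3 OR x2) OR x3) AND NOT x4
De Morgan's: NOT(OR of terms) = AND of negations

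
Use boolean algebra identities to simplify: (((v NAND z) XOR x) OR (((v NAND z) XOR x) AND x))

By absorption (E OR (E AND v) = E):
= ((v NAND z) XOR x)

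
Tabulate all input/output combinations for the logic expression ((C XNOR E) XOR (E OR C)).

E | C | Output
--------------
0 | 0 | 1
0 | 1 | 1
1 | 0 | 1
1 | 1 | 0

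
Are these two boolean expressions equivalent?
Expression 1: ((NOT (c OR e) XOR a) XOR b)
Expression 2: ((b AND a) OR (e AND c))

No. Counterexample: with e=0, a=0, c=0, b=0, Expression 1 = 1 but Expression 2 = 0.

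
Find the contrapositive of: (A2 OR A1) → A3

Contrapositive: NOT A3 → NOT (A2 OR A1)
Note: A statement and its contrapositive are logically equivalent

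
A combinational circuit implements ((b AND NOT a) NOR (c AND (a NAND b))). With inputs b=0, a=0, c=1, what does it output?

Substituting: ((0 AND NOT 0) NOR (1 AND (0 NAND 0)))
= 0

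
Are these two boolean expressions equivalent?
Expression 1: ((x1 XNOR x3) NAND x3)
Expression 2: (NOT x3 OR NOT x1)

Yes, they are equivalent — the two output columns agree on all 4 assignments:
x3 | x1 | Expression 1 | Expression 2
-------------------------------------
0 | 0 | 1 | 1
0 | 1 | 1 | 1
1 | 0 | 1 | 1
1 | 1 | 0 | 0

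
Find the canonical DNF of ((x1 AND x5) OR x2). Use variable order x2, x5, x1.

(NOT x2 AND x5 AND x1) OR (x2 AND NOT x5 AND NOT x1) OR (x2 AND NOT x5 AND x1) OR (x2 AND x5 AND NOT x1) OR (x2 AND x5 AND x1)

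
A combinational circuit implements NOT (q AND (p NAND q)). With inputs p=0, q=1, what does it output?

Substituting: NOT (1 AND (0 NAND 1))
= 0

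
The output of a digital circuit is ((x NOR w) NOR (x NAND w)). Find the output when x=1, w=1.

Substituting: ((1 NOR 1) NOR (1 NAND 1))
= 1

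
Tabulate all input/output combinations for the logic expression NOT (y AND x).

x | y | Output
--------------
0 | 0 | 1
0 | 1 | 1
1 | 0 | 1
1 | 1 | 0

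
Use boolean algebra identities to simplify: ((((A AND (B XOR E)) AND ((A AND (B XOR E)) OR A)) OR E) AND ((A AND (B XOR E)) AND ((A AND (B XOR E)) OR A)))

By absorption (E AND (E OR v) = E) then absorption (E AND (E OR v) = E):
= (A AND (B XOR E))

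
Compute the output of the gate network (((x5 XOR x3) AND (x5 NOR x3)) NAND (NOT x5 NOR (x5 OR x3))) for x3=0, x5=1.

Substituting: (((1 XOR 0) AND (1 NOR 0)) NAND (NOT 1 NOR (1 OR 0)))
= 1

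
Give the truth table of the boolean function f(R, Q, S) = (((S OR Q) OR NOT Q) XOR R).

R | Q | S | Output
------------------
0 | 0 | 0 | 1
0 | 0 | 1 | 1
0 | 1 | 0 | 1
0 | 1 | 1 | 1
1 | 0 | 0 | 0
1 | 0 | 1 | 0
1 | 1 | 0 | 0
1 | 1 | 1 | 0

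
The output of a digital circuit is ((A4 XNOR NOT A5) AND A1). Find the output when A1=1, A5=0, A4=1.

Substituting: ((1 XNOR NOT 0) AND 1)
= 1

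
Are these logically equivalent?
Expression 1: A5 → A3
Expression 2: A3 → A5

No, Converse is not equivalent to original (counterexample: A3=0, A5=1)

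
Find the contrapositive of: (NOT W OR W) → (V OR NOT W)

Contrapositive: NOT (V OR NOT W) → NOT (NOT W OR W)
Note: A statement and its contrapositive are logically equivalent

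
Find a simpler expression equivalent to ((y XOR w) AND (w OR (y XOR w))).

By absorption (E AND (E OR v) = E):
= (y XOR w)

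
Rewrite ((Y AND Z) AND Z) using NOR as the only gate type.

((((Y NOR Y) NOR (Z NOR Z)) NOR ((Y NOR Y) NOR (Z NOR Z))) NOR (Z NOR Z))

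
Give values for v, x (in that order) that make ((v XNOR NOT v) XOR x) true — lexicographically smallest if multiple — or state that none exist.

v=0, x=1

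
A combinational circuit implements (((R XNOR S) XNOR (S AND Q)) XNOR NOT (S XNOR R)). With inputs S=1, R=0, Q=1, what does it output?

Substituting: (((0 XNOR 1) XNOR (1 AND 1)) XNOR NOT (1 XNOR 0))
= 0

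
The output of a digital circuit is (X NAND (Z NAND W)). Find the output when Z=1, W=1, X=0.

Substituting: (0 NAND (1 NAND 1))
= 1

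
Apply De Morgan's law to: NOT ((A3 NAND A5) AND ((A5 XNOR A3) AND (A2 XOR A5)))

NOT (A3 NAND A5) OR NOT ((A5 XNOR A3) AND (A2 XOR A5))
De Morgan's: NOT(AND of terms) = OR of negations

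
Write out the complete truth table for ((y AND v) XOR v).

y | v | Output
--------------
0 | 0 | 0
0 | 1 | 1
1 | 0 | 0
1 | 1 | 0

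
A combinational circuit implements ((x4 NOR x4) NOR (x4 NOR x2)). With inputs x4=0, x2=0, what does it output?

Substituting: ((0 NOR 0) NOR (0 NOR 0))
= 0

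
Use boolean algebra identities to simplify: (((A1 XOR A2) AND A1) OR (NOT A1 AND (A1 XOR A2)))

By distribution ((E AND v) OR (E AND NOT v) = E):
= (A1 XOR A2)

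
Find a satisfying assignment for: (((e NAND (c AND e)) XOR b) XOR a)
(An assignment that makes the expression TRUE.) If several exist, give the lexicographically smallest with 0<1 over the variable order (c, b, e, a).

c=0, b=0, e=0, a=0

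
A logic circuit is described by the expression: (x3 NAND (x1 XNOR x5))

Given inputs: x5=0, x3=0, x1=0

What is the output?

Substituting: (0 NAND (0 XNOR 0))
= 1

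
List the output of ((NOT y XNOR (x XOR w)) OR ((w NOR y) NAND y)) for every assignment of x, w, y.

x | w | y | Output
------------------
0 | 0 | 0 | 1
0 | 0 | 1 | 1
0 | 1 | 0 | 1
0 | 1 | 1 | 1
1 | 0 | 0 | 1
1 | 0 | 1 | 1
1 | 1 | 0 | 1
1 | 1 | 1 | 1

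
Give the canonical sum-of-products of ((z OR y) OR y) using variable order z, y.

Σm(1, 2, 3) = (NOT z AND y) OR (z AND NOT y) OR (z AND y)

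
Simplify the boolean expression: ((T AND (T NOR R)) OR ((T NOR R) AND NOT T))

By distribution ((E AND v) OR (E AND NOT v) = E):
= (T NOR R)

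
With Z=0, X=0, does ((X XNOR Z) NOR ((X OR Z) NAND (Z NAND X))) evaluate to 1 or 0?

Substituting: ((0 XNOR 0) NOR ((0 OR 0) NAND (0 NAND 0)))
= 0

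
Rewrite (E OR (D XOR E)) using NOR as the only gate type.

((E NOR ((((D NOR E) NOR (D NOR E)) NOR ((D NOR E) NOR (D NOR E))) NOR ((((D NOR D) NOR (E NOR E)) NOR ((D NOR D) NOR (E NOR E))) NOR (((D NOR D) NOR (E NOR E)) NOR ((D NOR D) NOR (E NOR E)))))) NOR (E NOR ((((D NOR E) NOR (D NOR E)) NOR ((D NOR E) NOR (D NOR E))) NOR ((((D NOR D) NOR (E NOR E)) NOR ((D NOR D) NOR (E NOR E))) NOR (((D NOR D) NOR (E NOR E)) NOR ((D NOR D) NOR (E NOR E)))))))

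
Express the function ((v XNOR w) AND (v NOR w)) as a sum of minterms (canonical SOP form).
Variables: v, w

Σm(0) = (NOT v AND NOT w)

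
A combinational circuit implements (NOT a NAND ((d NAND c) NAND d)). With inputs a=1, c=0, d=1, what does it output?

Substituting: (NOT 1 NAND ((1 NAND 0) NAND 1))
= 1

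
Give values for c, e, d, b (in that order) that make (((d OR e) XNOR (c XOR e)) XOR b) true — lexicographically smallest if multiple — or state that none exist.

c=0, e=0, d=0, b=0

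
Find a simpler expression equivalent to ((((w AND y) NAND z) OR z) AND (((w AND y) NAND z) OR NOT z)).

By distribution ((E OR v) AND (E OR NOT v) = E):
= ((w AND y) NAND z)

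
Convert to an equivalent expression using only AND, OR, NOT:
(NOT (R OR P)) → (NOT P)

(R OR P) OR (NOT P)
(Implication elimination: A → B = NOT A OR B)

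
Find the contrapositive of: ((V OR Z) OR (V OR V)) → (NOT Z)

Contrapositive: Z → NOT ((V OR Z) OR (V OR V))
Note: A statement and its contrapositive are logically equivalent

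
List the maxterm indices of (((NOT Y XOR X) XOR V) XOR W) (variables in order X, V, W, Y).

ΠM(1, 2, 4, 7, 8, 11, 13, 14) = (X OR V OR W OR NOT Y) AND (X OR V OR NOT W OR Y) AND (X OR NOT V OR W OR Y) AND (X OR NOT V OR NOT W OR NOT Y) AND (NOT X OR V OR W OR Y) AND (NOT X OR V OR NOT W OR NOT Y) AND (NOT X OR NOT V OR W OR NOT Y) AND (NOT X OR NOT V OR NOT W OR Y)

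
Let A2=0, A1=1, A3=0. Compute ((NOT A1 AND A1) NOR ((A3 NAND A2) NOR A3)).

Substituting: ((NOT 1 AND 1) NOR ((0 NAND 0) NOR 0))
= 1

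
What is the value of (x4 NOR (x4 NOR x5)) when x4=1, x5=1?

Substituting: (1 NOR (1 NOR 1))
= 0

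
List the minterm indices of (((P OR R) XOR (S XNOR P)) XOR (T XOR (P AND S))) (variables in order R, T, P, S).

Σm(0, 2, 3, 5, 9, 10, 11, 12) = (NOT R AND NOT T AND NOT P AND NOT S) OR (NOT R AND NOT T AND P AND NOT S) OR (NOT R AND NOT T AND P AND S) OR (NOT R AND T AND NOT P AND S) OR (R AND NOT T AND NOT P AND S) OR (R AND NOT T AND P AND NOT S) OR (R AND NOT T AND P AND S) OR (R AND T AND NOT P AND NOT S)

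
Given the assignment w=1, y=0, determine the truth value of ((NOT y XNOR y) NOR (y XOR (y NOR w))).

Substituting: ((NOT 0 XNOR 0) NOR (0 XOR (0 NOR 1)))
= 1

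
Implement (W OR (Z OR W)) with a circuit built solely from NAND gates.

((W NAND W) NAND (((Z NAND Z) NAND (W NAND W)) NAND ((Z NAND Z) NAND (W NAND W))))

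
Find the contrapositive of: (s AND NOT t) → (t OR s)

Contrapositive: NOT (t OR s) → NOT (s AND NOT t)
Note: A statement and its contrapositive are logically equivalent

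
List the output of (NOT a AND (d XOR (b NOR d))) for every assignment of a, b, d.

a | b | d | Output
------------------
0 | 0 | 0 | 1
0 | 0 | 1 | 1
0 | 1 | 0 | 0
0 | 1 | 1 | 1
1 | 0 | 0 | 0
1 | 0 | 1 | 0
1 | 1 | 0 | 0
1 | 1 | 1 | 0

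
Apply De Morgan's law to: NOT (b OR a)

NOT b AND NOT a
De Morgan's: NOT(OR of terms) = AND of negations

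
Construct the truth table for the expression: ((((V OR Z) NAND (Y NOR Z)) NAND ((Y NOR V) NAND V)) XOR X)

Y | X | V | Z | Output
----------------------
0 | 0 | 0 | 0 | 0
0 | 0 | 0 | 1 | 0
0 | 0 | 1 | 0 | 1
0 | 0 | 1 | 1 | 0
0 | 1 | 0 | 0 | 1
0 | 1 | 0 | 1 | 1
0 | 1 | 1 | 0 | 0
0 | 1 | 1 | 1 | 1
1 | 0 | 0 | 0 | 0
1 | 0 | 0 | 1 | 0
1 | 0 | 1 | 0 | 0
1 | 0 | 1 | 1 | 0
1 | 1 | 0 | 0 | 1
1 | 1 | 0 | 1 | 1
1 | 1 | 1 | 0 | 1
1 | 1 | 1 | 1 | 1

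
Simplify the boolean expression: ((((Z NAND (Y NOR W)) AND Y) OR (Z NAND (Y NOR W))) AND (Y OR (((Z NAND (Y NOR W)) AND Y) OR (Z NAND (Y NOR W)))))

By absorption (E AND (E OR v) = E) then absorption (E OR (E AND v) = E):
= (Z NAND (Y NOR W))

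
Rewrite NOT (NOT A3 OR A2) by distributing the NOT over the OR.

A3 AND NOT A2
De Morgan's: NOT(OR of terms) = AND of negations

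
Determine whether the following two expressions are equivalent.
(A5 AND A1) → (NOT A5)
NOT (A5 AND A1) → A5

No, Inverse is not equivalent to original (counterexample: A4=0, A5=0, A1=0)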